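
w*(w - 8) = w^2 - 8*w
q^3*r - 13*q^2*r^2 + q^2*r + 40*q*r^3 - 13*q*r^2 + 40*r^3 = (q - 8*r)*(q - 5*r)*(q*r + r)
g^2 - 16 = (g - 4)*(g + 4)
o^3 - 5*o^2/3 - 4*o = o*(o - 3)*(o + 4/3)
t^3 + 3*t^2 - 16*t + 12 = (t - 2)*(t - 1)*(t + 6)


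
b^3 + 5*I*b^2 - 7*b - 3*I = (b + I)^2*(b + 3*I)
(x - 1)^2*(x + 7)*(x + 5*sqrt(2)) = x^4 + 5*x^3 + 5*sqrt(2)*x^3 - 13*x^2 + 25*sqrt(2)*x^2 - 65*sqrt(2)*x + 7*x + 35*sqrt(2)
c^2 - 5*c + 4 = (c - 4)*(c - 1)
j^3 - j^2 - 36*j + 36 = (j - 6)*(j - 1)*(j + 6)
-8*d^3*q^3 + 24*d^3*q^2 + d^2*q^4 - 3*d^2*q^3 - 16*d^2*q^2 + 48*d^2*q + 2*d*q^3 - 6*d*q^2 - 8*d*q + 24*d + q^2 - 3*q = (-8*d + q)*(q - 3)*(d*q + 1)^2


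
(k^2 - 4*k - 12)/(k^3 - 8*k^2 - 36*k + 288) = (k + 2)/(k^2 - 2*k - 48)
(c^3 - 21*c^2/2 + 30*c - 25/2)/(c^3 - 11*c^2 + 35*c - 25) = (c - 1/2)/(c - 1)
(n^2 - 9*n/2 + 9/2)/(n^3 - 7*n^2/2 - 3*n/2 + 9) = (2*n - 3)/(2*n^2 - n - 6)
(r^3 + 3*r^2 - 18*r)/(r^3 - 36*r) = (r - 3)/(r - 6)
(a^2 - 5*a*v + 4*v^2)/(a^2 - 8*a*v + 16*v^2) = (-a + v)/(-a + 4*v)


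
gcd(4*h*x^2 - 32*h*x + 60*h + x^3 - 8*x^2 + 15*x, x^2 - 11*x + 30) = x - 5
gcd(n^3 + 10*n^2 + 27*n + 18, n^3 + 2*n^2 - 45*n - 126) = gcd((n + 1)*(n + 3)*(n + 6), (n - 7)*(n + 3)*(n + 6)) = n^2 + 9*n + 18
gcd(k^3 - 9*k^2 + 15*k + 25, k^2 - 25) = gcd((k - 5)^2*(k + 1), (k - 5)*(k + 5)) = k - 5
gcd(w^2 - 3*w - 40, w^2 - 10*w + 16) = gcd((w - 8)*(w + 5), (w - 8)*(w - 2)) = w - 8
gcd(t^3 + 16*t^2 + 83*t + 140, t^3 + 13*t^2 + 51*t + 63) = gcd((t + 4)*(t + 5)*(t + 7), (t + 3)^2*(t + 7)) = t + 7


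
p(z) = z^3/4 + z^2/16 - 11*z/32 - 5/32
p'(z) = 3*z^2/4 + z/8 - 11/32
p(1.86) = 1.03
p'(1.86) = 2.48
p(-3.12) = -6.07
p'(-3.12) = 6.57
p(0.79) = -0.27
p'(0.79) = 0.22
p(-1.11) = -0.04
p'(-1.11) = 0.44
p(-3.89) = -12.59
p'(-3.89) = 10.52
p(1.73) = 0.73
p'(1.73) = 2.12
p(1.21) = -0.04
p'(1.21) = 0.91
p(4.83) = 27.81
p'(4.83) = 17.76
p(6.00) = 54.03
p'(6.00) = 27.41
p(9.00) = 184.06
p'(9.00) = 61.53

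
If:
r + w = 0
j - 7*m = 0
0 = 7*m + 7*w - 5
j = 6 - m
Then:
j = 21/4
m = 3/4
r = 1/28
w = -1/28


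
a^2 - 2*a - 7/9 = (a - 7/3)*(a + 1/3)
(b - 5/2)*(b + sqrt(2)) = b^2 - 5*b/2 + sqrt(2)*b - 5*sqrt(2)/2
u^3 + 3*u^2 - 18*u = u*(u - 3)*(u + 6)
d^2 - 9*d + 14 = (d - 7)*(d - 2)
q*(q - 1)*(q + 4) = q^3 + 3*q^2 - 4*q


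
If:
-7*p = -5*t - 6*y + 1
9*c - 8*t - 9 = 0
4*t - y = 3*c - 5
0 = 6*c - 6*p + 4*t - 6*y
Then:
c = -41/103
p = -139/103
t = -162/103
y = -10/103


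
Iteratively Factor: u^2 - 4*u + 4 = (u - 2)*(u - 2)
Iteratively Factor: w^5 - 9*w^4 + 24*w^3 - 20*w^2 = (w)*(w^4 - 9*w^3 + 24*w^2 - 20*w) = w*(w - 2)*(w^3 - 7*w^2 + 10*w) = w*(w - 2)^2*(w^2 - 5*w) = w*(w - 5)*(w - 2)^2*(w)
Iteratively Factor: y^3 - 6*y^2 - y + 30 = (y - 3)*(y^2 - 3*y - 10) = (y - 5)*(y - 3)*(y + 2)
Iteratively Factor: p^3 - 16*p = (p - 4)*(p^2 + 4*p) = (p - 4)*(p + 4)*(p)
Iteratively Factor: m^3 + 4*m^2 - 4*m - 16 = (m + 4)*(m^2 - 4) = (m + 2)*(m + 4)*(m - 2)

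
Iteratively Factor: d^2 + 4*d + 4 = (d + 2)*(d + 2)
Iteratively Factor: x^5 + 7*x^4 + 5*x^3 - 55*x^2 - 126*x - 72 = (x + 3)*(x^4 + 4*x^3 - 7*x^2 - 34*x - 24) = (x - 3)*(x + 3)*(x^3 + 7*x^2 + 14*x + 8) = (x - 3)*(x + 1)*(x + 3)*(x^2 + 6*x + 8) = (x - 3)*(x + 1)*(x + 2)*(x + 3)*(x + 4)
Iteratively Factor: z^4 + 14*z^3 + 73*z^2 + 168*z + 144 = (z + 3)*(z^3 + 11*z^2 + 40*z + 48) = (z + 3)*(z + 4)*(z^2 + 7*z + 12) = (z + 3)^2*(z + 4)*(z + 4)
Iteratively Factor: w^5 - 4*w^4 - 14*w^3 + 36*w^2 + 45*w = (w + 1)*(w^4 - 5*w^3 - 9*w^2 + 45*w) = (w + 1)*(w + 3)*(w^3 - 8*w^2 + 15*w) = (w - 5)*(w + 1)*(w + 3)*(w^2 - 3*w) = w*(w - 5)*(w + 1)*(w + 3)*(w - 3)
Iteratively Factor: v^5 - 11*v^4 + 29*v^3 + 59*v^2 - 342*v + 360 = (v - 2)*(v^4 - 9*v^3 + 11*v^2 + 81*v - 180) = (v - 2)*(v + 3)*(v^3 - 12*v^2 + 47*v - 60) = (v - 4)*(v - 2)*(v + 3)*(v^2 - 8*v + 15) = (v - 4)*(v - 3)*(v - 2)*(v + 3)*(v - 5)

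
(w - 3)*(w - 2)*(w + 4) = w^3 - w^2 - 14*w + 24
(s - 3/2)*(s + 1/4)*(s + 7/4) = s^3 + s^2/2 - 41*s/16 - 21/32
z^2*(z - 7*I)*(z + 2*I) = z^4 - 5*I*z^3 + 14*z^2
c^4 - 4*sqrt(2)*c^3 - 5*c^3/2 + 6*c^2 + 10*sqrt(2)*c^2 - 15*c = c*(c - 5/2)*(c - 3*sqrt(2))*(c - sqrt(2))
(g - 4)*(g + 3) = g^2 - g - 12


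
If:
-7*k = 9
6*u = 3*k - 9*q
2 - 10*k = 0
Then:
No Solution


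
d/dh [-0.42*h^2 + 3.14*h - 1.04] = 3.14 - 0.84*h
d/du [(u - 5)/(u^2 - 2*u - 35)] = (u^2 - 2*u - 2*(u - 5)*(u - 1) - 35)/(-u^2 + 2*u + 35)^2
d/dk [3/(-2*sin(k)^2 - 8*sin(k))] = 3*(sin(k) + 2)*cos(k)/((sin(k) + 4)^2*sin(k)^2)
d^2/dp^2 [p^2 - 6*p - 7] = 2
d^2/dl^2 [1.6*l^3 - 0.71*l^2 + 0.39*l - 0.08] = 9.6*l - 1.42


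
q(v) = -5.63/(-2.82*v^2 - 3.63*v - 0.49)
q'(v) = -5.63*(5.64*v + 3.63)/(-2.82*v^2 - 3.63*v - 0.49)^2 = (-31.7532*v - 20.4369)/(2.82*v^2 + 3.63*v + 0.49)^2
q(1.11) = 0.70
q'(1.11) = -0.87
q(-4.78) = 0.12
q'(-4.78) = 0.06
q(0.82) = 1.05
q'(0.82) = -1.62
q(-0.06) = 19.94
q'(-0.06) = -232.45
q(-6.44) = 0.06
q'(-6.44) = 0.02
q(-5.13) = 0.10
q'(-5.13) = 0.05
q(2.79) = 0.17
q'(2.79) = -0.10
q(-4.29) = 0.15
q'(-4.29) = 0.09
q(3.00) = 0.15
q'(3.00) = -0.09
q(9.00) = 0.02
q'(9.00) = -0.00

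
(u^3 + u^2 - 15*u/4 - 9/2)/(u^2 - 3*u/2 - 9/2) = (u^2 - u/2 - 3)/(u - 3)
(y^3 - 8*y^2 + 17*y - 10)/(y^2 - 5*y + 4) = (y^2 - 7*y + 10)/(y - 4)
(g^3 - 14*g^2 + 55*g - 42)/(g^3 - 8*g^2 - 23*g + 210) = (g - 1)/(g + 5)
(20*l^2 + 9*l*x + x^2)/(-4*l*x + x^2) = (20*l^2 + 9*l*x + x^2)/(x*(-4*l + x))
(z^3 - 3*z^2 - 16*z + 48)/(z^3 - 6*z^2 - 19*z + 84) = (z - 4)/(z - 7)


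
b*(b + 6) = b^2 + 6*b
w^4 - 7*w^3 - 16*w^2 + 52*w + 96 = (w - 8)*(w - 3)*(w + 2)^2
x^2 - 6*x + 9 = (x - 3)^2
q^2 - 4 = (q - 2)*(q + 2)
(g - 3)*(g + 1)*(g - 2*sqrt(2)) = g^3 - 2*sqrt(2)*g^2 - 2*g^2 - 3*g + 4*sqrt(2)*g + 6*sqrt(2)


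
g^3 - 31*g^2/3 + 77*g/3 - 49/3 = (g - 7)*(g - 7/3)*(g - 1)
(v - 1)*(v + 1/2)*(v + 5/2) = v^3 + 2*v^2 - 7*v/4 - 5/4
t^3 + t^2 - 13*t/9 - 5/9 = (t - 1)*(t + 1/3)*(t + 5/3)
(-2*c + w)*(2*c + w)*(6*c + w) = -24*c^3 - 4*c^2*w + 6*c*w^2 + w^3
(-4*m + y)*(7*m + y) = -28*m^2 + 3*m*y + y^2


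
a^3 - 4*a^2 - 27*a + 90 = (a - 6)*(a - 3)*(a + 5)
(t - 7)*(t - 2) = t^2 - 9*t + 14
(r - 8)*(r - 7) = r^2 - 15*r + 56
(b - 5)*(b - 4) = b^2 - 9*b + 20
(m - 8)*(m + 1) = m^2 - 7*m - 8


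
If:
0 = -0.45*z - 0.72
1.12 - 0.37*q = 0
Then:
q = 3.03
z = -1.60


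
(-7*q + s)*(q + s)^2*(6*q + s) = -42*q^4 - 85*q^3*s - 43*q^2*s^2 + q*s^3 + s^4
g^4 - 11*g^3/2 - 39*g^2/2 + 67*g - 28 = (g - 7)*(g - 2)*(g - 1/2)*(g + 4)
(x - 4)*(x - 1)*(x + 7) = x^3 + 2*x^2 - 31*x + 28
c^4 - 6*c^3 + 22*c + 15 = (c - 5)*(c - 3)*(c + 1)^2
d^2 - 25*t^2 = (d - 5*t)*(d + 5*t)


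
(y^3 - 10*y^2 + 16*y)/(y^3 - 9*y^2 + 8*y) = (y - 2)/(y - 1)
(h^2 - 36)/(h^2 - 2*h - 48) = (h - 6)/(h - 8)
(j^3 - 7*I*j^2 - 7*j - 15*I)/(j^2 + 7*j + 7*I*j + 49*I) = (j^3 - 7*I*j^2 - 7*j - 15*I)/(j^2 + 7*j*(1 + I) + 49*I)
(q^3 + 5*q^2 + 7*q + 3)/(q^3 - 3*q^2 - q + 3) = (q^2 + 4*q + 3)/(q^2 - 4*q + 3)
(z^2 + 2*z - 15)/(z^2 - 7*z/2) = 2*(z^2 + 2*z - 15)/(z*(2*z - 7))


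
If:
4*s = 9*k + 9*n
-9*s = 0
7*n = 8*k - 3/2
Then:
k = 1/10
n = -1/10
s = 0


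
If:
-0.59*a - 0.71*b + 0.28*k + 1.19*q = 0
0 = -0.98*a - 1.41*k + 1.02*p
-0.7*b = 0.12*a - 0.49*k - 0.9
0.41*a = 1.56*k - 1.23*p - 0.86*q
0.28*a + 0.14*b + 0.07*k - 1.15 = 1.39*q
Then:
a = 6.99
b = -33.24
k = -47.61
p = -59.11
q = -5.17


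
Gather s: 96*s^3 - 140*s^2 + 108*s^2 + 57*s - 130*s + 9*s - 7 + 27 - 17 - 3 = 96*s^3 - 32*s^2 - 64*s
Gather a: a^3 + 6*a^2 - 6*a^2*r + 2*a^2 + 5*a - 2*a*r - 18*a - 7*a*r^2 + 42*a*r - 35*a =a^3 + a^2*(8 - 6*r) + a*(-7*r^2 + 40*r - 48)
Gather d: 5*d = 5*d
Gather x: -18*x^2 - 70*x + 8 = -18*x^2 - 70*x + 8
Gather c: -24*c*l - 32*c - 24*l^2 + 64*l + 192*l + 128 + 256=c*(-24*l - 32) - 24*l^2 + 256*l + 384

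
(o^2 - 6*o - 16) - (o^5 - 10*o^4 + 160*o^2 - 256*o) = -o^5 + 10*o^4 - 159*o^2 + 250*o - 16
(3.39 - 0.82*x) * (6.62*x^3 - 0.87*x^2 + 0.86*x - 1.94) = -5.4284*x^4 + 23.1552*x^3 - 3.6545*x^2 + 4.5062*x - 6.5766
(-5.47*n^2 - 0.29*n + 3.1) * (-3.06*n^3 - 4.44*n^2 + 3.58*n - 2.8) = 16.7382*n^5 + 25.1742*n^4 - 27.781*n^3 + 0.513799999999998*n^2 + 11.91*n - 8.68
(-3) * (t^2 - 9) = 27 - 3*t^2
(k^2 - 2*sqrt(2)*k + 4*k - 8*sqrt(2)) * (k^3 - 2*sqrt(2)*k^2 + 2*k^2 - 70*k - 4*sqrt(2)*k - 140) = k^5 - 4*sqrt(2)*k^4 + 6*k^4 - 54*k^3 - 24*sqrt(2)*k^3 - 372*k^2 + 108*sqrt(2)*k^2 - 496*k + 840*sqrt(2)*k + 1120*sqrt(2)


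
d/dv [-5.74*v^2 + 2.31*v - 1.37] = 2.31 - 11.48*v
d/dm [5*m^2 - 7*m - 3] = 10*m - 7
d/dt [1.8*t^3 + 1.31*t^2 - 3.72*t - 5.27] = 5.4*t^2 + 2.62*t - 3.72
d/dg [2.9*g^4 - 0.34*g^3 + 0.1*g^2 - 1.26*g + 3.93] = 11.6*g^3 - 1.02*g^2 + 0.2*g - 1.26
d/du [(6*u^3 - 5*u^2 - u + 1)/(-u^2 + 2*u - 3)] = (-6*u^4 + 24*u^3 - 65*u^2 + 32*u + 1)/(u^4 - 4*u^3 + 10*u^2 - 12*u + 9)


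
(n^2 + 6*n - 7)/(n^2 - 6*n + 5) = (n + 7)/(n - 5)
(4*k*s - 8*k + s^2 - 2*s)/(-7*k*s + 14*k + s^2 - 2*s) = (4*k + s)/(-7*k + s)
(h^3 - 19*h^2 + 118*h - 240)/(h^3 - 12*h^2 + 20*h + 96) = (h - 5)/(h + 2)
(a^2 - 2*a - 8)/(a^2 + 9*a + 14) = (a - 4)/(a + 7)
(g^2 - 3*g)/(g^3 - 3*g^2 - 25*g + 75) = g/(g^2 - 25)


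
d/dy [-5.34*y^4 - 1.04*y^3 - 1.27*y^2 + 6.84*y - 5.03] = -21.36*y^3 - 3.12*y^2 - 2.54*y + 6.84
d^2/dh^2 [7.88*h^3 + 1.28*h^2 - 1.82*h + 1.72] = 47.28*h + 2.56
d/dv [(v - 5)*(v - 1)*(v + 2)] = 3*v^2 - 8*v - 7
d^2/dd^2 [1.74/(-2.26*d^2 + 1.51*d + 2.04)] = (-17.774448*d^2 + 11.875848*d + 1.74*(4.52*d - 1.51)*(9.04*d - 3.02) + 16.044192)/(-2.26*d^2 + 1.51*d + 2.04)^3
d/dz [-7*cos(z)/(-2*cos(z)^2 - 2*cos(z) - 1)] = 7*sin(z)*cos(2*z)/(2*cos(z) + cos(2*z) + 2)^2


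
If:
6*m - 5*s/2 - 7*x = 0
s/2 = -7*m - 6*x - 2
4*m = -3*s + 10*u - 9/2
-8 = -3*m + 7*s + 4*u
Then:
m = -2275/6809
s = -8526/6809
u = -1615/27236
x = 1095/6809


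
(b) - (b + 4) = -4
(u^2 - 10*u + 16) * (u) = u^3 - 10*u^2 + 16*u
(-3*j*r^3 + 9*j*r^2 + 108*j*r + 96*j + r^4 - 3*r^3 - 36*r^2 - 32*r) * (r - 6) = -3*j*r^4 + 27*j*r^3 + 54*j*r^2 - 552*j*r - 576*j + r^5 - 9*r^4 - 18*r^3 + 184*r^2 + 192*r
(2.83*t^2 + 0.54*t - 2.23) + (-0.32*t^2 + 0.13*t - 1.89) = 2.51*t^2 + 0.67*t - 4.12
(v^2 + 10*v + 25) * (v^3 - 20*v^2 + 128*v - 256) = v^5 - 10*v^4 - 47*v^3 + 524*v^2 + 640*v - 6400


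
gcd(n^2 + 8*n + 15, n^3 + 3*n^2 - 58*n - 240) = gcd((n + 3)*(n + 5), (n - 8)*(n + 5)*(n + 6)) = n + 5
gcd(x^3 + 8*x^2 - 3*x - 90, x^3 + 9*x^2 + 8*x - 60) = x^2 + 11*x + 30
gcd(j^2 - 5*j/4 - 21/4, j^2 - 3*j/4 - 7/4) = 1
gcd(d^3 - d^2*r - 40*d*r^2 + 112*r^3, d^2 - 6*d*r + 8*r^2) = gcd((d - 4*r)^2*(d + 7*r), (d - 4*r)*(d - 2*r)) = -d + 4*r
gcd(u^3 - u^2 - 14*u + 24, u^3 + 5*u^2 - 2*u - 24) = u^2 + 2*u - 8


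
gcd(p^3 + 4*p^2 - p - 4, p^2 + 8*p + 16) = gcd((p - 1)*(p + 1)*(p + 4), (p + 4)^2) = p + 4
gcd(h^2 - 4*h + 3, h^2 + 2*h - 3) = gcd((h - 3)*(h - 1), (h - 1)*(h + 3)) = h - 1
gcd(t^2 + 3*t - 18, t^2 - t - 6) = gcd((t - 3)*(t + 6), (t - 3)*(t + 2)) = t - 3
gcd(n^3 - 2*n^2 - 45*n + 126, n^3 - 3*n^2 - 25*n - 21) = 1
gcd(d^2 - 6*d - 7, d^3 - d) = d + 1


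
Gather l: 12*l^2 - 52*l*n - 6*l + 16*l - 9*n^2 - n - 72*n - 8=12*l^2 + l*(10 - 52*n) - 9*n^2 - 73*n - 8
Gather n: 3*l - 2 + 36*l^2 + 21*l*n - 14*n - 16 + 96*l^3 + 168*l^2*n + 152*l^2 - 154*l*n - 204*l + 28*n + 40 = 96*l^3 + 188*l^2 - 201*l + n*(168*l^2 - 133*l + 14) + 22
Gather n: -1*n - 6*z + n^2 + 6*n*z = n^2 + n*(6*z - 1) - 6*z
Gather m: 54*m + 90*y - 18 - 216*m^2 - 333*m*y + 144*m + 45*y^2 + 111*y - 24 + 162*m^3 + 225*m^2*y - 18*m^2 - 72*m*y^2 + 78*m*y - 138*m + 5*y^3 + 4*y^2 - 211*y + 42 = 162*m^3 + m^2*(225*y - 234) + m*(-72*y^2 - 255*y + 60) + 5*y^3 + 49*y^2 - 10*y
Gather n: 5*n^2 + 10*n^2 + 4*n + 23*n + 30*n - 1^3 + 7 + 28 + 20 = 15*n^2 + 57*n + 54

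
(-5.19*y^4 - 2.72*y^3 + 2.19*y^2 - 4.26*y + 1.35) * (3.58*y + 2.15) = -18.5802*y^5 - 20.8961*y^4 + 1.9922*y^3 - 10.5423*y^2 - 4.326*y + 2.9025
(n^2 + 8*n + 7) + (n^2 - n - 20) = 2*n^2 + 7*n - 13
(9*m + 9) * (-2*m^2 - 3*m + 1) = -18*m^3 - 45*m^2 - 18*m + 9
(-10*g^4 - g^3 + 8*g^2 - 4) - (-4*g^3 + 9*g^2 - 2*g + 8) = -10*g^4 + 3*g^3 - g^2 + 2*g - 12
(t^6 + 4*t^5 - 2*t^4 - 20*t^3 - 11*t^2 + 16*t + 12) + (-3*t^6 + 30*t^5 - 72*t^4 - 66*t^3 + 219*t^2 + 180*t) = -2*t^6 + 34*t^5 - 74*t^4 - 86*t^3 + 208*t^2 + 196*t + 12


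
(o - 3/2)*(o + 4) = o^2 + 5*o/2 - 6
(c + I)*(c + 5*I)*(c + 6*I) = c^3 + 12*I*c^2 - 41*c - 30*I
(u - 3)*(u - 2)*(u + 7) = u^3 + 2*u^2 - 29*u + 42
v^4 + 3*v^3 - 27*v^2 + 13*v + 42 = (v - 3)*(v - 2)*(v + 1)*(v + 7)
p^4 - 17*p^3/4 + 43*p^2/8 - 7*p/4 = p*(p - 2)*(p - 7/4)*(p - 1/2)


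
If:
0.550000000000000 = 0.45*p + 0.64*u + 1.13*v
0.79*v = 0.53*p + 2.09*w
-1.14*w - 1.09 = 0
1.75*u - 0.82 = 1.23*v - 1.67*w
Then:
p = 2.43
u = 0.75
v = -0.90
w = -0.96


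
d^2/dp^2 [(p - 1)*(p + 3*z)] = 2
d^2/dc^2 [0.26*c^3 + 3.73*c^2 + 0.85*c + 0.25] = 1.56*c + 7.46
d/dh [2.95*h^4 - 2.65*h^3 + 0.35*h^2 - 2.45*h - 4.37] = 11.8*h^3 - 7.95*h^2 + 0.7*h - 2.45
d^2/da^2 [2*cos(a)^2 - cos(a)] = cos(a) - 4*cos(2*a)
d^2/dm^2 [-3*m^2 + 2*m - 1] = -6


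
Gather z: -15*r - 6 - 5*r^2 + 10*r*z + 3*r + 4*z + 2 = -5*r^2 - 12*r + z*(10*r + 4) - 4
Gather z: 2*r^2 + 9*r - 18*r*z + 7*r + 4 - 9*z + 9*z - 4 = 2*r^2 - 18*r*z + 16*r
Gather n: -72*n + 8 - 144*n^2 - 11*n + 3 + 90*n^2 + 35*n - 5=-54*n^2 - 48*n + 6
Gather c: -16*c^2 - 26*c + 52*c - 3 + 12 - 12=-16*c^2 + 26*c - 3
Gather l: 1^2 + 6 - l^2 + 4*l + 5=-l^2 + 4*l + 12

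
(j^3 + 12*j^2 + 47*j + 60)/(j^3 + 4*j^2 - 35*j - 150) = (j^2 + 7*j + 12)/(j^2 - j - 30)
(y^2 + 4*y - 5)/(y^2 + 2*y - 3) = (y + 5)/(y + 3)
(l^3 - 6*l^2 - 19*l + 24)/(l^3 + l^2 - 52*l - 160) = (l^2 + 2*l - 3)/(l^2 + 9*l + 20)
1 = 1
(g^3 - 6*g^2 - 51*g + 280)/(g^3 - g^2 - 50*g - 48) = (g^2 + 2*g - 35)/(g^2 + 7*g + 6)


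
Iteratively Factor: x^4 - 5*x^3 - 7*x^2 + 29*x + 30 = (x + 2)*(x^3 - 7*x^2 + 7*x + 15) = (x + 1)*(x + 2)*(x^2 - 8*x + 15) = (x - 3)*(x + 1)*(x + 2)*(x - 5)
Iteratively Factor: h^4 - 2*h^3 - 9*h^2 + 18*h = (h - 3)*(h^3 + h^2 - 6*h) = (h - 3)*(h + 3)*(h^2 - 2*h) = h*(h - 3)*(h + 3)*(h - 2)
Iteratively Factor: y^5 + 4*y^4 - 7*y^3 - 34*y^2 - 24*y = (y + 2)*(y^4 + 2*y^3 - 11*y^2 - 12*y) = (y + 2)*(y + 4)*(y^3 - 2*y^2 - 3*y) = y*(y + 2)*(y + 4)*(y^2 - 2*y - 3) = y*(y + 1)*(y + 2)*(y + 4)*(y - 3)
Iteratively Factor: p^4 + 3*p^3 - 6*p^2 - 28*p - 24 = (p + 2)*(p^3 + p^2 - 8*p - 12) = (p - 3)*(p + 2)*(p^2 + 4*p + 4) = (p - 3)*(p + 2)^2*(p + 2)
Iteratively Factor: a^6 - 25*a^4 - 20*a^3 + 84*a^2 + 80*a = (a + 2)*(a^5 - 2*a^4 - 21*a^3 + 22*a^2 + 40*a) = (a - 2)*(a + 2)*(a^4 - 21*a^2 - 20*a) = (a - 2)*(a + 1)*(a + 2)*(a^3 - a^2 - 20*a) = a*(a - 2)*(a + 1)*(a + 2)*(a^2 - a - 20) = a*(a - 5)*(a - 2)*(a + 1)*(a + 2)*(a + 4)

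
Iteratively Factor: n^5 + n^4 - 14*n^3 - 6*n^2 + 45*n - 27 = (n + 3)*(n^4 - 2*n^3 - 8*n^2 + 18*n - 9) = (n - 1)*(n + 3)*(n^3 - n^2 - 9*n + 9) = (n - 1)*(n + 3)^2*(n^2 - 4*n + 3) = (n - 1)^2*(n + 3)^2*(n - 3)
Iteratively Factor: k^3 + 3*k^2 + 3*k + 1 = (k + 1)*(k^2 + 2*k + 1) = (k + 1)^2*(k + 1)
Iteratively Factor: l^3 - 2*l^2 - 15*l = (l)*(l^2 - 2*l - 15) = l*(l - 5)*(l + 3)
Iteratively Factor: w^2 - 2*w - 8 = (w - 4)*(w + 2)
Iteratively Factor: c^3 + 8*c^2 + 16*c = (c + 4)*(c^2 + 4*c) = (c + 4)^2*(c)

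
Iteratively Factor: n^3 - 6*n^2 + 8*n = (n)*(n^2 - 6*n + 8) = n*(n - 2)*(n - 4)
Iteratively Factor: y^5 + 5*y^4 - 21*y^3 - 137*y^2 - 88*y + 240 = (y + 3)*(y^4 + 2*y^3 - 27*y^2 - 56*y + 80) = (y - 1)*(y + 3)*(y^3 + 3*y^2 - 24*y - 80) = (y - 1)*(y + 3)*(y + 4)*(y^2 - y - 20) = (y - 5)*(y - 1)*(y + 3)*(y + 4)*(y + 4)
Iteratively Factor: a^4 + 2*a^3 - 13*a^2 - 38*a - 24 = (a - 4)*(a^3 + 6*a^2 + 11*a + 6) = (a - 4)*(a + 3)*(a^2 + 3*a + 2) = (a - 4)*(a + 2)*(a + 3)*(a + 1)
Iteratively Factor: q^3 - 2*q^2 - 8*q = (q - 4)*(q^2 + 2*q) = q*(q - 4)*(q + 2)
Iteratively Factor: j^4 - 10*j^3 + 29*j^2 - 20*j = (j)*(j^3 - 10*j^2 + 29*j - 20) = j*(j - 4)*(j^2 - 6*j + 5) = j*(j - 4)*(j - 1)*(j - 5)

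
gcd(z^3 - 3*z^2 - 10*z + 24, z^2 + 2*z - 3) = z + 3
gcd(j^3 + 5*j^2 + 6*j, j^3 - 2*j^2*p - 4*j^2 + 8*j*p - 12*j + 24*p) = j + 2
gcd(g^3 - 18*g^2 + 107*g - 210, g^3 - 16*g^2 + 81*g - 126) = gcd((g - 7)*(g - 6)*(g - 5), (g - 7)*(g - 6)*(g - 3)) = g^2 - 13*g + 42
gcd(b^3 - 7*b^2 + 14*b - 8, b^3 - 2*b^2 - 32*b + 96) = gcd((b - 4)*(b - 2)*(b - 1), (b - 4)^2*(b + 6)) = b - 4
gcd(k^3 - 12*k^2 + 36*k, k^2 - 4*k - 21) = 1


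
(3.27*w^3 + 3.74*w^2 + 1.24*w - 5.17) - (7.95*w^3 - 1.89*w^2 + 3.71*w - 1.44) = -4.68*w^3 + 5.63*w^2 - 2.47*w - 3.73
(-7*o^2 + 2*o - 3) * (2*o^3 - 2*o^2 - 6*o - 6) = -14*o^5 + 18*o^4 + 32*o^3 + 36*o^2 + 6*o + 18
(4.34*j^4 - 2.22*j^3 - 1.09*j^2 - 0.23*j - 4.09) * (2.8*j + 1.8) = 12.152*j^5 + 1.596*j^4 - 7.048*j^3 - 2.606*j^2 - 11.866*j - 7.362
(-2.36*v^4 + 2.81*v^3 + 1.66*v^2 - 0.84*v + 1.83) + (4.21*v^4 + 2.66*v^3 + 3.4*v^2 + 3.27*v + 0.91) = 1.85*v^4 + 5.47*v^3 + 5.06*v^2 + 2.43*v + 2.74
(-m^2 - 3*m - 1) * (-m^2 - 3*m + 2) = m^4 + 6*m^3 + 8*m^2 - 3*m - 2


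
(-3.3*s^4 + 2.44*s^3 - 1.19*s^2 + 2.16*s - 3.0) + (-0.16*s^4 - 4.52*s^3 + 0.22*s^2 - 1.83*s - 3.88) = -3.46*s^4 - 2.08*s^3 - 0.97*s^2 + 0.33*s - 6.88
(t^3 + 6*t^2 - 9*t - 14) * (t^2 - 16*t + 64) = t^5 - 10*t^4 - 41*t^3 + 514*t^2 - 352*t - 896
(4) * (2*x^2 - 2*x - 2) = 8*x^2 - 8*x - 8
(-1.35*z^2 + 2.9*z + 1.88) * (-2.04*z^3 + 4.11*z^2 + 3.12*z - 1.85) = 2.754*z^5 - 11.4645*z^4 + 3.8718*z^3 + 19.2723*z^2 + 0.500599999999999*z - 3.478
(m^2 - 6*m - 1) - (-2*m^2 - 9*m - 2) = 3*m^2 + 3*m + 1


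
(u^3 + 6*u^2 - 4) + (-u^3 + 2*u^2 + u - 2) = 8*u^2 + u - 6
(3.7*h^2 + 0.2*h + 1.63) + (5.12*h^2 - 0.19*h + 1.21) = 8.82*h^2 + 0.01*h + 2.84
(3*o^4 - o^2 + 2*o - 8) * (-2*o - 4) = -6*o^5 - 12*o^4 + 2*o^3 + 8*o + 32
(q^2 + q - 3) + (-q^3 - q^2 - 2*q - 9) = -q^3 - q - 12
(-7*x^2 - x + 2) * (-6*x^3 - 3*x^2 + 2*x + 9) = 42*x^5 + 27*x^4 - 23*x^3 - 71*x^2 - 5*x + 18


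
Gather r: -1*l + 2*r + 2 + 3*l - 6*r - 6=2*l - 4*r - 4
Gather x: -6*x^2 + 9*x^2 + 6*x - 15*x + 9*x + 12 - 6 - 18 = 3*x^2 - 12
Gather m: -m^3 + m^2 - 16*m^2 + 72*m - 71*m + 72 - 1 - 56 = -m^3 - 15*m^2 + m + 15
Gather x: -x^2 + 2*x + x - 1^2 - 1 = -x^2 + 3*x - 2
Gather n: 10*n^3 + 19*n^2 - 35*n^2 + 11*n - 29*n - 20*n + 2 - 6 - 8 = 10*n^3 - 16*n^2 - 38*n - 12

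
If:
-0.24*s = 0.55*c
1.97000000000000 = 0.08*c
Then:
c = 24.62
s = -56.43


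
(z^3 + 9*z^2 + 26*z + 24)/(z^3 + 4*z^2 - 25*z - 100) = (z^2 + 5*z + 6)/(z^2 - 25)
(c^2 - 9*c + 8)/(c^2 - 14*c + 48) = (c - 1)/(c - 6)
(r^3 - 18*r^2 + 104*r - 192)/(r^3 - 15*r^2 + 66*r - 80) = (r^2 - 10*r + 24)/(r^2 - 7*r + 10)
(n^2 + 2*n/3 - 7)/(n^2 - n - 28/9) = 3*(n + 3)/(3*n + 4)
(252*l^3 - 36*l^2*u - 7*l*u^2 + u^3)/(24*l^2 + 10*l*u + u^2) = (42*l^2 - 13*l*u + u^2)/(4*l + u)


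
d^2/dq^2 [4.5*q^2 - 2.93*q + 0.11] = 9.00000000000000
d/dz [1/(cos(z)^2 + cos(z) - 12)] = (2*cos(z) + 1)*sin(z)/(cos(z)^2 + cos(z) - 12)^2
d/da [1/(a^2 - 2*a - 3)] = 2*(1 - a)/(-a^2 + 2*a + 3)^2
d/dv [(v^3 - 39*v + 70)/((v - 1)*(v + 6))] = (v^4 + 10*v^3 + 21*v^2 - 140*v - 116)/(v^4 + 10*v^3 + 13*v^2 - 60*v + 36)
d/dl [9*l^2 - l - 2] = 18*l - 1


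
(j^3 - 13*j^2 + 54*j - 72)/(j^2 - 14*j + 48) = (j^2 - 7*j + 12)/(j - 8)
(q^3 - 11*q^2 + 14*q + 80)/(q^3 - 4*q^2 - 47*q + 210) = (q^2 - 6*q - 16)/(q^2 + q - 42)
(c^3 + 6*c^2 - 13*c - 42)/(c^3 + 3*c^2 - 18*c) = (c^2 + 9*c + 14)/(c*(c + 6))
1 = 1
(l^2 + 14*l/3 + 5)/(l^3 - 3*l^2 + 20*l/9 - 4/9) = 3*(3*l^2 + 14*l + 15)/(9*l^3 - 27*l^2 + 20*l - 4)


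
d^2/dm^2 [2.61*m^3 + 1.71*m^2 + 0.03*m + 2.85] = 15.66*m + 3.42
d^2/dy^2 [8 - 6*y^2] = -12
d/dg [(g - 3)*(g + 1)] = 2*g - 2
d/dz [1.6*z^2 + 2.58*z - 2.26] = 3.2*z + 2.58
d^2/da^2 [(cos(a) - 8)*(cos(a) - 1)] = 9*cos(a) - 2*cos(2*a)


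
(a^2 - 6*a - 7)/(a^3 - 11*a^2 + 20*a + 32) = (a - 7)/(a^2 - 12*a + 32)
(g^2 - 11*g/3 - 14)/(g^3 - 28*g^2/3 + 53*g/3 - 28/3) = (3*g^2 - 11*g - 42)/(3*g^3 - 28*g^2 + 53*g - 28)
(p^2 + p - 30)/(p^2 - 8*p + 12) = (p^2 + p - 30)/(p^2 - 8*p + 12)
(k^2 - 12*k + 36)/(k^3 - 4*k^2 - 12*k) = (k - 6)/(k*(k + 2))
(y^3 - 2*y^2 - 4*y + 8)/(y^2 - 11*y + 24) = (y^3 - 2*y^2 - 4*y + 8)/(y^2 - 11*y + 24)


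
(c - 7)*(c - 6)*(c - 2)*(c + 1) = c^4 - 14*c^3 + 53*c^2 - 16*c - 84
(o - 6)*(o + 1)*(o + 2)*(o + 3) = o^4 - 25*o^2 - 60*o - 36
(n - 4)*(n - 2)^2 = n^3 - 8*n^2 + 20*n - 16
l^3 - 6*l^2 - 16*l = l*(l - 8)*(l + 2)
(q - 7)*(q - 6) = q^2 - 13*q + 42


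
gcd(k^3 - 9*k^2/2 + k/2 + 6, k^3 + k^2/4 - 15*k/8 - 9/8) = k^2 - k/2 - 3/2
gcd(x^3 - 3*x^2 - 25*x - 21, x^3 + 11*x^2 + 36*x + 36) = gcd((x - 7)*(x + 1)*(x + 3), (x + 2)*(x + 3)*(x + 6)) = x + 3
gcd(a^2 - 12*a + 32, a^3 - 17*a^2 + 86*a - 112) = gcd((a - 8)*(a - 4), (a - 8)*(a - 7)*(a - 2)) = a - 8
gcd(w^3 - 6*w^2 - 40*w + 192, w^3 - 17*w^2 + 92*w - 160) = w^2 - 12*w + 32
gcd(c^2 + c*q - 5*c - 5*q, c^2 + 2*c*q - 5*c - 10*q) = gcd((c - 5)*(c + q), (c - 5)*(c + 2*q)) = c - 5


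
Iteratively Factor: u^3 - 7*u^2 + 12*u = (u - 3)*(u^2 - 4*u) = (u - 4)*(u - 3)*(u)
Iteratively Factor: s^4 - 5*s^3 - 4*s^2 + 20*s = (s - 2)*(s^3 - 3*s^2 - 10*s) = (s - 5)*(s - 2)*(s^2 + 2*s) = (s - 5)*(s - 2)*(s + 2)*(s)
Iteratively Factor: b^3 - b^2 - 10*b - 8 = (b - 4)*(b^2 + 3*b + 2) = (b - 4)*(b + 1)*(b + 2)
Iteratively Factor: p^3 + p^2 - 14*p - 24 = (p + 3)*(p^2 - 2*p - 8) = (p - 4)*(p + 3)*(p + 2)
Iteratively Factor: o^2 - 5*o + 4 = (o - 1)*(o - 4)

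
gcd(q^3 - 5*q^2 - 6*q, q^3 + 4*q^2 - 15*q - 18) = q + 1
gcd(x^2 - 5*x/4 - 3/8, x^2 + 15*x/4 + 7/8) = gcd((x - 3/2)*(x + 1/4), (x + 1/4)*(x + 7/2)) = x + 1/4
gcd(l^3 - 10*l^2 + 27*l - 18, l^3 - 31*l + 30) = l - 1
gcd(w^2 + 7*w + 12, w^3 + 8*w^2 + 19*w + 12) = w^2 + 7*w + 12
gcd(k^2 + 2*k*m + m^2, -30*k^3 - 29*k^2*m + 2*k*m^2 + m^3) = k + m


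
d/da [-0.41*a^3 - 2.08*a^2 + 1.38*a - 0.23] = -1.23*a^2 - 4.16*a + 1.38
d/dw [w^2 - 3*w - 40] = 2*w - 3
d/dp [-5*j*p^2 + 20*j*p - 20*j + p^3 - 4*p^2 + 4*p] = -10*j*p + 20*j + 3*p^2 - 8*p + 4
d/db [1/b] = -1/b^2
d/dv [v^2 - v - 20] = 2*v - 1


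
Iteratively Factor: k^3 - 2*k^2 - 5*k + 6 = (k - 1)*(k^2 - k - 6) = (k - 3)*(k - 1)*(k + 2)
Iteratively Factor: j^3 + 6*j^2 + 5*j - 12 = (j + 3)*(j^2 + 3*j - 4) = (j - 1)*(j + 3)*(j + 4)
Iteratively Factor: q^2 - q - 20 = (q - 5)*(q + 4)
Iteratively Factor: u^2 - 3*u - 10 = (u + 2)*(u - 5)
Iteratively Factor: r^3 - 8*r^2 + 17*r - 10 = (r - 1)*(r^2 - 7*r + 10) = (r - 2)*(r - 1)*(r - 5)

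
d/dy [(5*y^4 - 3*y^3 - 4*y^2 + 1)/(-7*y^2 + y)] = (-70*y^5 + 36*y^4 - 6*y^3 - 4*y^2 + 14*y - 1)/(y^2*(49*y^2 - 14*y + 1))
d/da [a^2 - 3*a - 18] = 2*a - 3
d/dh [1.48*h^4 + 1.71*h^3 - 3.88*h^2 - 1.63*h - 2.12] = 5.92*h^3 + 5.13*h^2 - 7.76*h - 1.63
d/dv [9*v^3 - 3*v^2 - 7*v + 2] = 27*v^2 - 6*v - 7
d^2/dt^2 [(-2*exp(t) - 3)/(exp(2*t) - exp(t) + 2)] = (-2*exp(4*t) - 14*exp(3*t) + 33*exp(2*t) + 17*exp(t) - 14)*exp(t)/(exp(6*t) - 3*exp(5*t) + 9*exp(4*t) - 13*exp(3*t) + 18*exp(2*t) - 12*exp(t) + 8)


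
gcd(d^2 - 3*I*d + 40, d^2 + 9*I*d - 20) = d + 5*I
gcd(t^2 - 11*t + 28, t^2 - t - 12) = t - 4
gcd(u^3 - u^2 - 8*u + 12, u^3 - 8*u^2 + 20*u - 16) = u^2 - 4*u + 4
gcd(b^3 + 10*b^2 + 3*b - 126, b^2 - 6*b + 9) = b - 3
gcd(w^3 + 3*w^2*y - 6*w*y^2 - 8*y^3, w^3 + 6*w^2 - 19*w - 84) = 1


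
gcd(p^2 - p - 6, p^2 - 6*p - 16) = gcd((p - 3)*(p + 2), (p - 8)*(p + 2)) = p + 2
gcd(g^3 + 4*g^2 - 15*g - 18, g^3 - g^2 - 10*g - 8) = g + 1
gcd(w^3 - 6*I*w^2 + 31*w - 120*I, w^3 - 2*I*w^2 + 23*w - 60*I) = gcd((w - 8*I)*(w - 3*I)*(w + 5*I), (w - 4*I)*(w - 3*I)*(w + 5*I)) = w^2 + 2*I*w + 15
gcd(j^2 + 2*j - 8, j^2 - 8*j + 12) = j - 2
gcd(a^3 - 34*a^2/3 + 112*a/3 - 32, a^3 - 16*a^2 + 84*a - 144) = a^2 - 10*a + 24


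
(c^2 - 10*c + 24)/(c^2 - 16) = (c - 6)/(c + 4)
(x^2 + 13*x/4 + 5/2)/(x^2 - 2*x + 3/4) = (4*x^2 + 13*x + 10)/(4*x^2 - 8*x + 3)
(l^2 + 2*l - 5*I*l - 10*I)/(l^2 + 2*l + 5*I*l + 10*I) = (l - 5*I)/(l + 5*I)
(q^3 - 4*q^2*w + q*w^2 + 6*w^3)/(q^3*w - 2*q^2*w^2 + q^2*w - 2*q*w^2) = (q^2 - 2*q*w - 3*w^2)/(q*w*(q + 1))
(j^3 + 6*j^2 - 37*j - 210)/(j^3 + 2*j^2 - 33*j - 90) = (j + 7)/(j + 3)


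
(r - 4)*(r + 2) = r^2 - 2*r - 8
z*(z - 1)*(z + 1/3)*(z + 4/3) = z^4 + 2*z^3/3 - 11*z^2/9 - 4*z/9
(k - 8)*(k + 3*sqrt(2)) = k^2 - 8*k + 3*sqrt(2)*k - 24*sqrt(2)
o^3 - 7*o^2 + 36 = (o - 6)*(o - 3)*(o + 2)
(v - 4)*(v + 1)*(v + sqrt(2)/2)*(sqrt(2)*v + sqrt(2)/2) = sqrt(2)*v^4 - 5*sqrt(2)*v^3/2 + v^3 - 11*sqrt(2)*v^2/2 - 5*v^2/2 - 11*v/2 - 2*sqrt(2)*v - 2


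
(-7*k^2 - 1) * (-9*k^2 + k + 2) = 63*k^4 - 7*k^3 - 5*k^2 - k - 2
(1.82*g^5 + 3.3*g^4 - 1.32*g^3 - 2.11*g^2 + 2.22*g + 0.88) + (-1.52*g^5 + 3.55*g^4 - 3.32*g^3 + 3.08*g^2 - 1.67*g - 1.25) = 0.3*g^5 + 6.85*g^4 - 4.64*g^3 + 0.97*g^2 + 0.55*g - 0.37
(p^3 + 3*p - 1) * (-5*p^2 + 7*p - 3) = -5*p^5 + 7*p^4 - 18*p^3 + 26*p^2 - 16*p + 3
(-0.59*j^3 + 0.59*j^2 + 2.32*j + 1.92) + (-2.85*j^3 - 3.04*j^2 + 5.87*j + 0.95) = -3.44*j^3 - 2.45*j^2 + 8.19*j + 2.87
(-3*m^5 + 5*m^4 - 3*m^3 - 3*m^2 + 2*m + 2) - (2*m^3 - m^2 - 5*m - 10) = -3*m^5 + 5*m^4 - 5*m^3 - 2*m^2 + 7*m + 12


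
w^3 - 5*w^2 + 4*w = w*(w - 4)*(w - 1)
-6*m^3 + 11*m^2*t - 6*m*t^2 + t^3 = (-3*m + t)*(-2*m + t)*(-m + t)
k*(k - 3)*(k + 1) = k^3 - 2*k^2 - 3*k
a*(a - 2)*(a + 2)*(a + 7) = a^4 + 7*a^3 - 4*a^2 - 28*a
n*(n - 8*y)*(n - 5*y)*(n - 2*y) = n^4 - 15*n^3*y + 66*n^2*y^2 - 80*n*y^3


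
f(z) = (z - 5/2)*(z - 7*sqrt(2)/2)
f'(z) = 2*z - 7*sqrt(2)/2 - 5/2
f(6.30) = 5.13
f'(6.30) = 5.15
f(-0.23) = 14.14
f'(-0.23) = -7.91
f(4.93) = -0.05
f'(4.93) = 2.41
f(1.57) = 3.14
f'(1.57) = -4.31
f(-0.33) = 14.94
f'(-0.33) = -8.11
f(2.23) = 0.73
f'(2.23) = -2.99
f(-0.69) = 17.99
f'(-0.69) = -8.83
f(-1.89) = 30.03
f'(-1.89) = -11.23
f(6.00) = 3.68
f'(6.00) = 4.55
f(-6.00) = 93.07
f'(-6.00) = -19.45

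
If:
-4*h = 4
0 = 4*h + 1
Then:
No Solution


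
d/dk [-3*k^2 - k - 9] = -6*k - 1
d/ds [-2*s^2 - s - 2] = -4*s - 1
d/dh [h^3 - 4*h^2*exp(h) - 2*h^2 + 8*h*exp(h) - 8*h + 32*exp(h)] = -4*h^2*exp(h) + 3*h^2 - 4*h + 40*exp(h) - 8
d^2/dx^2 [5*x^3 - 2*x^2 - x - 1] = 30*x - 4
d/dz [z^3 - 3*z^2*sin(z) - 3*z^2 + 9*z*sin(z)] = -3*z^2*cos(z) + 3*z^2 - 6*z*sin(z) + 9*z*cos(z) - 6*z + 9*sin(z)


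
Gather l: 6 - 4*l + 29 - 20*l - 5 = 30 - 24*l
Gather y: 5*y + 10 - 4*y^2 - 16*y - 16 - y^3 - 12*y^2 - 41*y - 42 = -y^3 - 16*y^2 - 52*y - 48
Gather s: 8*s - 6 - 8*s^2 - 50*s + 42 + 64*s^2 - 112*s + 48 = 56*s^2 - 154*s + 84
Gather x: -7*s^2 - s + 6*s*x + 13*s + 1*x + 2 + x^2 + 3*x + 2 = -7*s^2 + 12*s + x^2 + x*(6*s + 4) + 4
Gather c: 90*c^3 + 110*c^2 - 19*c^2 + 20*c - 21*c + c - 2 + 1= 90*c^3 + 91*c^2 - 1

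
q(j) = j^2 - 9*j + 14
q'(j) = 2*j - 9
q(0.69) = 8.27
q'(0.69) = -7.62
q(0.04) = 13.64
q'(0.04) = -8.92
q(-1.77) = 33.06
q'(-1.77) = -12.54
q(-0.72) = 21.00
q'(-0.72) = -10.44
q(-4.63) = 77.11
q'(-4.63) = -18.26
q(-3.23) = 53.50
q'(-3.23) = -15.46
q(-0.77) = 21.52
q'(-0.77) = -10.54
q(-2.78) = 46.75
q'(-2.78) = -14.56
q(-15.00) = 374.00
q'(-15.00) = -39.00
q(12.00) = 50.00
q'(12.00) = 15.00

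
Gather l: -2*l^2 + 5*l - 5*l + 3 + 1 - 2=2 - 2*l^2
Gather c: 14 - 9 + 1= 6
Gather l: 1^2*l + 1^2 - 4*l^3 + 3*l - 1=-4*l^3 + 4*l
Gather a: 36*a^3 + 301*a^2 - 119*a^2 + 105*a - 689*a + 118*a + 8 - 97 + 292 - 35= 36*a^3 + 182*a^2 - 466*a + 168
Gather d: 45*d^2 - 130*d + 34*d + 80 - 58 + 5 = 45*d^2 - 96*d + 27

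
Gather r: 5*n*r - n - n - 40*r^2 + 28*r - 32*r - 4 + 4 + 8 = -2*n - 40*r^2 + r*(5*n - 4) + 8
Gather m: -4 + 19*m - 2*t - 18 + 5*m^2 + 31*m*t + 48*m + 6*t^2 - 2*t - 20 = 5*m^2 + m*(31*t + 67) + 6*t^2 - 4*t - 42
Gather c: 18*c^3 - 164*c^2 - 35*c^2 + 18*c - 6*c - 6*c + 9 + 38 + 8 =18*c^3 - 199*c^2 + 6*c + 55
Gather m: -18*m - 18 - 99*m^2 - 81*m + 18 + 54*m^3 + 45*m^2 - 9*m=54*m^3 - 54*m^2 - 108*m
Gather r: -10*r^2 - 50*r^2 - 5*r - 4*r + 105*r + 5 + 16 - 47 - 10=-60*r^2 + 96*r - 36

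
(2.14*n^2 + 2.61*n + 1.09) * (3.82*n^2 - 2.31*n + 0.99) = 8.1748*n^4 + 5.0268*n^3 + 0.253300000000001*n^2 + 0.0659999999999998*n + 1.0791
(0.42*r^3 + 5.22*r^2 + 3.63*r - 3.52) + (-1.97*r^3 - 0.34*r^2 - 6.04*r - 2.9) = -1.55*r^3 + 4.88*r^2 - 2.41*r - 6.42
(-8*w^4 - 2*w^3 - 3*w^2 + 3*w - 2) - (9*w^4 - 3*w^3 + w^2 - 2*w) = -17*w^4 + w^3 - 4*w^2 + 5*w - 2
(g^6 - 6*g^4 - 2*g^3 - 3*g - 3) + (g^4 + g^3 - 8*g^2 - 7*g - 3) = g^6 - 5*g^4 - g^3 - 8*g^2 - 10*g - 6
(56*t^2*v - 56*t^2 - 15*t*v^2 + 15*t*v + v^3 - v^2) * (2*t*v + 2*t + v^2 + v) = 112*t^3*v^2 - 112*t^3 + 26*t^2*v^3 - 26*t^2*v - 13*t*v^4 + 13*t*v^2 + v^5 - v^3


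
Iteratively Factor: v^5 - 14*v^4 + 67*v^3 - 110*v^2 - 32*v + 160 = (v - 4)*(v^4 - 10*v^3 + 27*v^2 - 2*v - 40) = (v - 4)^2*(v^3 - 6*v^2 + 3*v + 10) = (v - 5)*(v - 4)^2*(v^2 - v - 2) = (v - 5)*(v - 4)^2*(v + 1)*(v - 2)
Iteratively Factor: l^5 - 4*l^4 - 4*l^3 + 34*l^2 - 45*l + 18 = (l - 2)*(l^4 - 2*l^3 - 8*l^2 + 18*l - 9) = (l - 3)*(l - 2)*(l^3 + l^2 - 5*l + 3) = (l - 3)*(l - 2)*(l - 1)*(l^2 + 2*l - 3) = (l - 3)*(l - 2)*(l - 1)*(l + 3)*(l - 1)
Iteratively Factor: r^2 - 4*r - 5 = (r - 5)*(r + 1)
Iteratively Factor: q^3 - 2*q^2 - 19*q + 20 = (q - 5)*(q^2 + 3*q - 4) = (q - 5)*(q - 1)*(q + 4)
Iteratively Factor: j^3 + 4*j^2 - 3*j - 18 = (j + 3)*(j^2 + j - 6) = (j - 2)*(j + 3)*(j + 3)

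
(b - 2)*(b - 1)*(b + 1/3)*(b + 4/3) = b^4 - 4*b^3/3 - 23*b^2/9 + 2*b + 8/9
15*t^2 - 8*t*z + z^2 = (-5*t + z)*(-3*t + z)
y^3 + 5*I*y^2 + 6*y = y*(y - I)*(y + 6*I)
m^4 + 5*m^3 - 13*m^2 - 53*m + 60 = (m - 3)*(m - 1)*(m + 4)*(m + 5)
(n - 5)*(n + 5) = n^2 - 25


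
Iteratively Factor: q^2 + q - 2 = (q - 1)*(q + 2)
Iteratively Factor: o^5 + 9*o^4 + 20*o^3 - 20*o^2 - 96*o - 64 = (o + 4)*(o^4 + 5*o^3 - 20*o - 16) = (o + 2)*(o + 4)*(o^3 + 3*o^2 - 6*o - 8) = (o + 2)*(o + 4)^2*(o^2 - o - 2) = (o + 1)*(o + 2)*(o + 4)^2*(o - 2)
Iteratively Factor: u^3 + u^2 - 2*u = (u - 1)*(u^2 + 2*u) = (u - 1)*(u + 2)*(u)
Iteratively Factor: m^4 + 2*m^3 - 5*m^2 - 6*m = (m)*(m^3 + 2*m^2 - 5*m - 6) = m*(m + 3)*(m^2 - m - 2) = m*(m + 1)*(m + 3)*(m - 2)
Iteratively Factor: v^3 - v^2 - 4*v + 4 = (v - 1)*(v^2 - 4) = (v - 1)*(v + 2)*(v - 2)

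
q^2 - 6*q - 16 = (q - 8)*(q + 2)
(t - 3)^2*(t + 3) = t^3 - 3*t^2 - 9*t + 27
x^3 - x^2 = x^2*(x - 1)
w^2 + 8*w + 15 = (w + 3)*(w + 5)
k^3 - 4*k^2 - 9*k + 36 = (k - 4)*(k - 3)*(k + 3)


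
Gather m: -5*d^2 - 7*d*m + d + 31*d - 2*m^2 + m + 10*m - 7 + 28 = -5*d^2 + 32*d - 2*m^2 + m*(11 - 7*d) + 21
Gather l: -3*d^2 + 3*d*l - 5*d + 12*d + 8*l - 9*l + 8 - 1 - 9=-3*d^2 + 7*d + l*(3*d - 1) - 2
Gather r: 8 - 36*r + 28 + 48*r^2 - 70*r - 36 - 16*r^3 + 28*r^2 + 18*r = -16*r^3 + 76*r^2 - 88*r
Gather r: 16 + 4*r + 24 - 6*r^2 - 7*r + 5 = -6*r^2 - 3*r + 45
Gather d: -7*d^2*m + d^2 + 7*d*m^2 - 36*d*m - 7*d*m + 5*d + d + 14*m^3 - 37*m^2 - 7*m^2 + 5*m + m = d^2*(1 - 7*m) + d*(7*m^2 - 43*m + 6) + 14*m^3 - 44*m^2 + 6*m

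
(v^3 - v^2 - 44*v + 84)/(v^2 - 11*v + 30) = (v^2 + 5*v - 14)/(v - 5)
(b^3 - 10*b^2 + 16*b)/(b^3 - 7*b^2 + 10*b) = (b - 8)/(b - 5)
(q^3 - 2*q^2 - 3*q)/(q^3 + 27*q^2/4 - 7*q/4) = 4*(q^2 - 2*q - 3)/(4*q^2 + 27*q - 7)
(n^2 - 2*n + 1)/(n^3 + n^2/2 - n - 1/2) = 2*(n - 1)/(2*n^2 + 3*n + 1)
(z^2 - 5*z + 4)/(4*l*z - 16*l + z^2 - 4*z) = (z - 1)/(4*l + z)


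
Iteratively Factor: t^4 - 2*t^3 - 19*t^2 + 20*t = (t)*(t^3 - 2*t^2 - 19*t + 20) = t*(t + 4)*(t^2 - 6*t + 5) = t*(t - 5)*(t + 4)*(t - 1)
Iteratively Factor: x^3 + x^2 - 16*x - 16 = (x - 4)*(x^2 + 5*x + 4) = (x - 4)*(x + 4)*(x + 1)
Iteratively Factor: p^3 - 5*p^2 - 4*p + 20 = (p + 2)*(p^2 - 7*p + 10) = (p - 2)*(p + 2)*(p - 5)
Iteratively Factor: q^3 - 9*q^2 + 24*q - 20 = (q - 2)*(q^2 - 7*q + 10) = (q - 5)*(q - 2)*(q - 2)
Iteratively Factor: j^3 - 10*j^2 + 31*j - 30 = (j - 2)*(j^2 - 8*j + 15) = (j - 5)*(j - 2)*(j - 3)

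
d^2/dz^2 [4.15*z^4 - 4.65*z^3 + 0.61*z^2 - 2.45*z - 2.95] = 49.8*z^2 - 27.9*z + 1.22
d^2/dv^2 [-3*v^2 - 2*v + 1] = -6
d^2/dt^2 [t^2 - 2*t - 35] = 2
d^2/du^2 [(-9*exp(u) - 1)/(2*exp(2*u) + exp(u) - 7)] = 2*(-18*exp(4*u) + exp(3*u) - 381*exp(2*u) - 60*exp(u) - 224)*exp(u)/(8*exp(6*u) + 12*exp(5*u) - 78*exp(4*u) - 83*exp(3*u) + 273*exp(2*u) + 147*exp(u) - 343)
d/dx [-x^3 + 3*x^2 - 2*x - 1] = -3*x^2 + 6*x - 2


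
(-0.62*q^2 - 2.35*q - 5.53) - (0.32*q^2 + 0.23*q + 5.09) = -0.94*q^2 - 2.58*q - 10.62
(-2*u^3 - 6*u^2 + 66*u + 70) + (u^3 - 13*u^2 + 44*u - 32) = -u^3 - 19*u^2 + 110*u + 38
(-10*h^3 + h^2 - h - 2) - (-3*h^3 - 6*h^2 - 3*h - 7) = -7*h^3 + 7*h^2 + 2*h + 5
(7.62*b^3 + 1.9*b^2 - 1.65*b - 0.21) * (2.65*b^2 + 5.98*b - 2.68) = 20.193*b^5 + 50.6026*b^4 - 13.4321*b^3 - 15.5155*b^2 + 3.1662*b + 0.5628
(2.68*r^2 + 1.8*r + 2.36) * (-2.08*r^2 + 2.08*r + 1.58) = -5.5744*r^4 + 1.8304*r^3 + 3.0696*r^2 + 7.7528*r + 3.7288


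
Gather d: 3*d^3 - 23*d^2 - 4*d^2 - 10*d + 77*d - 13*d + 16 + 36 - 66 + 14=3*d^3 - 27*d^2 + 54*d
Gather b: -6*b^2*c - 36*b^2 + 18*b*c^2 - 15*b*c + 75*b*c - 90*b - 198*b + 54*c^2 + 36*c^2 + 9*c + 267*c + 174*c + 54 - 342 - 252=b^2*(-6*c - 36) + b*(18*c^2 + 60*c - 288) + 90*c^2 + 450*c - 540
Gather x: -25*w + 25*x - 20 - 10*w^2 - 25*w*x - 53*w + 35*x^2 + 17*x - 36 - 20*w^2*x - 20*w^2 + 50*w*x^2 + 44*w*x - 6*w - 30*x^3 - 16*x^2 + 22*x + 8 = -30*w^2 - 84*w - 30*x^3 + x^2*(50*w + 19) + x*(-20*w^2 + 19*w + 64) - 48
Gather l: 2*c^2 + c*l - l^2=2*c^2 + c*l - l^2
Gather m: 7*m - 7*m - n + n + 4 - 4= 0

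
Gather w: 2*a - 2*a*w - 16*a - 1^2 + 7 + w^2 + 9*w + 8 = -14*a + w^2 + w*(9 - 2*a) + 14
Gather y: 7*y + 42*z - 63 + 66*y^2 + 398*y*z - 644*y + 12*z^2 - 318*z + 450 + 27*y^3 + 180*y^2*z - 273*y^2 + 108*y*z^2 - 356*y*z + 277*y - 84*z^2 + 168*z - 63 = 27*y^3 + y^2*(180*z - 207) + y*(108*z^2 + 42*z - 360) - 72*z^2 - 108*z + 324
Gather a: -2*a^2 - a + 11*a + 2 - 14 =-2*a^2 + 10*a - 12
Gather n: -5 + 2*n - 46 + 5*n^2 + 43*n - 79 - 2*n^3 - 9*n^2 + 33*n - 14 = -2*n^3 - 4*n^2 + 78*n - 144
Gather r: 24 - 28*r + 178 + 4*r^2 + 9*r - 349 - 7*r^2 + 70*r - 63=-3*r^2 + 51*r - 210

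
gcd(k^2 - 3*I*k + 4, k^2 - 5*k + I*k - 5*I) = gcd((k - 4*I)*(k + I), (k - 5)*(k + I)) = k + I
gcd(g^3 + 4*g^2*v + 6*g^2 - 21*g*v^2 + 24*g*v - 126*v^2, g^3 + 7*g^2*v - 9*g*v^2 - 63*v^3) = -g^2 - 4*g*v + 21*v^2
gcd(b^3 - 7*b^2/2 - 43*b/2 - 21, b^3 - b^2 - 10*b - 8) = b + 2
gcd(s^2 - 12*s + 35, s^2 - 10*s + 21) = s - 7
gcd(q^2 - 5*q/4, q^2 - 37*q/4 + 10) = q - 5/4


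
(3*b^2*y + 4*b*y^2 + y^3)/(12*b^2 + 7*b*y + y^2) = y*(b + y)/(4*b + y)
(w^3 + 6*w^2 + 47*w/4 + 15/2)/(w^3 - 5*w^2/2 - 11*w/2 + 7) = (4*w^2 + 16*w + 15)/(2*(2*w^2 - 9*w + 7))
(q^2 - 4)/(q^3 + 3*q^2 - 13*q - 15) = (q^2 - 4)/(q^3 + 3*q^2 - 13*q - 15)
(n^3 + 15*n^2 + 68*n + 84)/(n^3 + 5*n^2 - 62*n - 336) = (n + 2)/(n - 8)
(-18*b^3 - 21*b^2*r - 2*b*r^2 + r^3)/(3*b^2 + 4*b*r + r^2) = -6*b + r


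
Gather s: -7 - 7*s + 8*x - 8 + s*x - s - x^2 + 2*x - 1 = s*(x - 8) - x^2 + 10*x - 16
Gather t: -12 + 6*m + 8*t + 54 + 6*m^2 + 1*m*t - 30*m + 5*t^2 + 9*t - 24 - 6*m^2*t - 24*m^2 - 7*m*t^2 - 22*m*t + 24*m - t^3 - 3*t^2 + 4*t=-18*m^2 - t^3 + t^2*(2 - 7*m) + t*(-6*m^2 - 21*m + 21) + 18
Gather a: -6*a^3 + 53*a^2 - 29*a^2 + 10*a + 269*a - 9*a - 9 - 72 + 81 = -6*a^3 + 24*a^2 + 270*a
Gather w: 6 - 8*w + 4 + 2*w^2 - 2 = 2*w^2 - 8*w + 8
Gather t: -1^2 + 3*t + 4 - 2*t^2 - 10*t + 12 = -2*t^2 - 7*t + 15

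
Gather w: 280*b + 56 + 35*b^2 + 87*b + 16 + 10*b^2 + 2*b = 45*b^2 + 369*b + 72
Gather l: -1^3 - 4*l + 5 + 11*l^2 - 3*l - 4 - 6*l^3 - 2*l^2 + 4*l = -6*l^3 + 9*l^2 - 3*l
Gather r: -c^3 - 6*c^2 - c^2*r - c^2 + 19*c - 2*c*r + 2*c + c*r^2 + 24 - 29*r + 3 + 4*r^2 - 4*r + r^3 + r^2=-c^3 - 7*c^2 + 21*c + r^3 + r^2*(c + 5) + r*(-c^2 - 2*c - 33) + 27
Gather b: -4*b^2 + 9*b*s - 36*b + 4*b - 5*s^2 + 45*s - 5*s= -4*b^2 + b*(9*s - 32) - 5*s^2 + 40*s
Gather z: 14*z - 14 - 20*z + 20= 6 - 6*z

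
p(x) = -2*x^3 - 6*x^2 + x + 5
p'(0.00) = 1.00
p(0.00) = 5.00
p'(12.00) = -1007.00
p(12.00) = -4303.00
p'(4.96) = -206.13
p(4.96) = -381.70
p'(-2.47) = -5.97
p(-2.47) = -3.94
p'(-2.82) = -12.87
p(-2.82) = -0.68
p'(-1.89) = 2.25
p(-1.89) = -4.82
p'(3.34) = -106.01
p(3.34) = -133.11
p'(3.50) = -114.50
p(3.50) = -150.75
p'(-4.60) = -70.76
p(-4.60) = 68.11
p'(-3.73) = -37.72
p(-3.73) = 21.58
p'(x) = -6*x^2 - 12*x + 1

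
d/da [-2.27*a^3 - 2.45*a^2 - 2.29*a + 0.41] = -6.81*a^2 - 4.9*a - 2.29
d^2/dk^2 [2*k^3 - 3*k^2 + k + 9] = 12*k - 6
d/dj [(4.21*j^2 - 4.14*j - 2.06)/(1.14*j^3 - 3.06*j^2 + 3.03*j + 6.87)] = (-4.7994*j^4 + 9.4392*j^3 + 7.1331*j^2 + 45.2382*j - 22.2)/(1.2996*j^6 - 6.9768*j^5 + 16.272*j^4 - 2.88*j^3 - 32.8635*j^2 + 41.6322*j + 47.1969)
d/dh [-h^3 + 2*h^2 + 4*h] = -3*h^2 + 4*h + 4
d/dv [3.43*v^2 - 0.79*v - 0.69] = 6.86*v - 0.79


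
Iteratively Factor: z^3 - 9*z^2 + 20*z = (z - 4)*(z^2 - 5*z) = (z - 5)*(z - 4)*(z)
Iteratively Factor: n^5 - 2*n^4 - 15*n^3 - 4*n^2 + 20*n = (n + 2)*(n^4 - 4*n^3 - 7*n^2 + 10*n) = (n - 1)*(n + 2)*(n^3 - 3*n^2 - 10*n) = n*(n - 1)*(n + 2)*(n^2 - 3*n - 10) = n*(n - 1)*(n + 2)^2*(n - 5)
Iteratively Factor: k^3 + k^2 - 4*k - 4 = (k + 1)*(k^2 - 4) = (k + 1)*(k + 2)*(k - 2)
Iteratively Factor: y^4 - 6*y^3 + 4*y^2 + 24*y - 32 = (y + 2)*(y^3 - 8*y^2 + 20*y - 16) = (y - 2)*(y + 2)*(y^2 - 6*y + 8) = (y - 2)^2*(y + 2)*(y - 4)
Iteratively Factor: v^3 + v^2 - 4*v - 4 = (v - 2)*(v^2 + 3*v + 2) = (v - 2)*(v + 1)*(v + 2)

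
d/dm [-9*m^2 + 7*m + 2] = 7 - 18*m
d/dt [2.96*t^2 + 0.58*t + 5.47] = 5.92*t + 0.58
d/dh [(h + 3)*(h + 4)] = 2*h + 7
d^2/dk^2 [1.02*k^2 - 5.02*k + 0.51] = 2.04000000000000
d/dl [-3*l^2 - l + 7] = -6*l - 1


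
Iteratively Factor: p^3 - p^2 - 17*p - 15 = (p + 3)*(p^2 - 4*p - 5) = (p - 5)*(p + 3)*(p + 1)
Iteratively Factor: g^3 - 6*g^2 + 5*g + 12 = (g + 1)*(g^2 - 7*g + 12) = (g - 3)*(g + 1)*(g - 4)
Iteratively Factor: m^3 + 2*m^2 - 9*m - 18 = (m + 2)*(m^2 - 9) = (m + 2)*(m + 3)*(m - 3)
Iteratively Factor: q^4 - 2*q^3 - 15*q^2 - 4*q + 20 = (q - 5)*(q^3 + 3*q^2 - 4) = (q - 5)*(q - 1)*(q^2 + 4*q + 4) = (q - 5)*(q - 1)*(q + 2)*(q + 2)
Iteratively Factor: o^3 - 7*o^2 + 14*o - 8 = (o - 2)*(o^2 - 5*o + 4) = (o - 2)*(o - 1)*(o - 4)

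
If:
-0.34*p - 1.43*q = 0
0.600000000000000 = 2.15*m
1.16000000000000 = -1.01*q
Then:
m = 0.28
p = 4.83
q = -1.15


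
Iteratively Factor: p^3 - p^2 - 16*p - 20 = (p + 2)*(p^2 - 3*p - 10) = (p - 5)*(p + 2)*(p + 2)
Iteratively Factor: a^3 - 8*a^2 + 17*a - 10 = (a - 5)*(a^2 - 3*a + 2) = (a - 5)*(a - 1)*(a - 2)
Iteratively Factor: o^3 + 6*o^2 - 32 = (o - 2)*(o^2 + 8*o + 16) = (o - 2)*(o + 4)*(o + 4)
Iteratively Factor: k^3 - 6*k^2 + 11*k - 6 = (k - 1)*(k^2 - 5*k + 6) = (k - 3)*(k - 1)*(k - 2)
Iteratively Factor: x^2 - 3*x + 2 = (x - 1)*(x - 2)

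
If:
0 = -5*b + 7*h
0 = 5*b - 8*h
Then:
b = 0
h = 0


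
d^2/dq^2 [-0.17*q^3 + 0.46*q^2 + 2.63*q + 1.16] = 0.92 - 1.02*q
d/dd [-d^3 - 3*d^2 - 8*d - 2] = -3*d^2 - 6*d - 8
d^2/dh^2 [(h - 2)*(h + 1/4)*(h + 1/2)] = 6*h - 5/2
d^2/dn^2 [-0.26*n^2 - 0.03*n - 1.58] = -0.520000000000000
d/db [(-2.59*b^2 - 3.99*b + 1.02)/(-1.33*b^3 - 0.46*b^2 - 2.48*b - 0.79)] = (-3.4447*b^4 - 10.6134*b^3 + 8.6576*b^2 + 5.0306*b + 5.6817)/(1.7689*b^6 + 1.2236*b^5 + 6.8084*b^4 + 4.383*b^3 + 6.8772*b^2 + 3.9184*b + 0.6241)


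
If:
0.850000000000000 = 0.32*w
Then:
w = 2.66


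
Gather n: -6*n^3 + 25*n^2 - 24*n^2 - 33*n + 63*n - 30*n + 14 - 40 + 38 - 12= -6*n^3 + n^2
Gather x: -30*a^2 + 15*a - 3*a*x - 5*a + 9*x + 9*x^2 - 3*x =-30*a^2 + 10*a + 9*x^2 + x*(6 - 3*a)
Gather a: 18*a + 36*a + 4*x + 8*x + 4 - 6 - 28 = 54*a + 12*x - 30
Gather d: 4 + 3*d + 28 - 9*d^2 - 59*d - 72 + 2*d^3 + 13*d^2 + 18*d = 2*d^3 + 4*d^2 - 38*d - 40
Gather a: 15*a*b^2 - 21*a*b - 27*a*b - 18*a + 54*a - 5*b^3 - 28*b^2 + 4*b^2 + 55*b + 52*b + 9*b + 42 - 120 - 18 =a*(15*b^2 - 48*b + 36) - 5*b^3 - 24*b^2 + 116*b - 96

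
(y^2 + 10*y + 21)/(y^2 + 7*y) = (y + 3)/y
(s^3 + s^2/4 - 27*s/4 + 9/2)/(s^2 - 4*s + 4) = (4*s^2 + 9*s - 9)/(4*(s - 2))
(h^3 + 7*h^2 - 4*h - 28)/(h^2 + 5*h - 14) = h + 2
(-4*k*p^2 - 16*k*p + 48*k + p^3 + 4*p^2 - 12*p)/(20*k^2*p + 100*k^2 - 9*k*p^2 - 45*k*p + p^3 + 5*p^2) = (p^2 + 4*p - 12)/(-5*k*p - 25*k + p^2 + 5*p)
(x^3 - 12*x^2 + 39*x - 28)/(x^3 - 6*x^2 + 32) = (x^2 - 8*x + 7)/(x^2 - 2*x - 8)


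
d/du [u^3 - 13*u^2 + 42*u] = 3*u^2 - 26*u + 42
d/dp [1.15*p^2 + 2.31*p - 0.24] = 2.3*p + 2.31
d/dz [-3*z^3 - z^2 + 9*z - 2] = -9*z^2 - 2*z + 9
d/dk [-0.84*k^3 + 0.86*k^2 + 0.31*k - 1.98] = -2.52*k^2 + 1.72*k + 0.31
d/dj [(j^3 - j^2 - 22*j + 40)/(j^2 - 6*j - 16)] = (j^4 - 12*j^3 - 20*j^2 - 48*j + 592)/(j^4 - 12*j^3 + 4*j^2 + 192*j + 256)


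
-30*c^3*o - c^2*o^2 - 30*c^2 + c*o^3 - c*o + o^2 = (-6*c + o)*(5*c + o)*(c*o + 1)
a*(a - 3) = a^2 - 3*a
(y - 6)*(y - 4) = y^2 - 10*y + 24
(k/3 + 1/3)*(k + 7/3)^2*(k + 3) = k^4/3 + 26*k^3/9 + 244*k^2/27 + 322*k/27 + 49/9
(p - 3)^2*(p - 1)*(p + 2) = p^4 - 5*p^3 + p^2 + 21*p - 18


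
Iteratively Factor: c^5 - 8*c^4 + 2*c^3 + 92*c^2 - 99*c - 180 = (c - 3)*(c^4 - 5*c^3 - 13*c^2 + 53*c + 60) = (c - 3)*(c + 1)*(c^3 - 6*c^2 - 7*c + 60) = (c - 4)*(c - 3)*(c + 1)*(c^2 - 2*c - 15) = (c - 5)*(c - 4)*(c - 3)*(c + 1)*(c + 3)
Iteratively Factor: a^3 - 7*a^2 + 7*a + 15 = (a - 3)*(a^2 - 4*a - 5) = (a - 3)*(a + 1)*(a - 5)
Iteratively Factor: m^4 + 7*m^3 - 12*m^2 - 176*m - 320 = (m + 4)*(m^3 + 3*m^2 - 24*m - 80) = (m + 4)^2*(m^2 - m - 20) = (m - 5)*(m + 4)^2*(m + 4)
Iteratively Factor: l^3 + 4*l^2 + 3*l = (l + 3)*(l^2 + l) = (l + 1)*(l + 3)*(l)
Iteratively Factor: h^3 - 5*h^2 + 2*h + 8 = (h - 4)*(h^2 - h - 2) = (h - 4)*(h + 1)*(h - 2)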